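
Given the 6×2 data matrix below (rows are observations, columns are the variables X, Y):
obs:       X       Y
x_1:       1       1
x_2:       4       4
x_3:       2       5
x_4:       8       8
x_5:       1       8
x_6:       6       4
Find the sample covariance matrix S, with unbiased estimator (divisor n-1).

Step 1 — column means:
  mean(X) = (1 + 4 + 2 + 8 + 1 + 6) / 6 = 22/6 = 3.6667
  mean(Y) = (1 + 4 + 5 + 8 + 8 + 4) / 6 = 30/6 = 5

Step 2 — sample covariance S[i,j] = (1/(n-1)) · Σ_k (x_{k,i} - mean_i) · (x_{k,j} - mean_j), with n-1 = 5.
  S[X,X] = ((-2.6667)·(-2.6667) + (0.3333)·(0.3333) + (-1.6667)·(-1.6667) + (4.3333)·(4.3333) + (-2.6667)·(-2.6667) + (2.3333)·(2.3333)) / 5 = 41.3333/5 = 8.2667
  S[X,Y] = ((-2.6667)·(-4) + (0.3333)·(-1) + (-1.6667)·(0) + (4.3333)·(3) + (-2.6667)·(3) + (2.3333)·(-1)) / 5 = 13/5 = 2.6
  S[Y,Y] = ((-4)·(-4) + (-1)·(-1) + (0)·(0) + (3)·(3) + (3)·(3) + (-1)·(-1)) / 5 = 36/5 = 7.2

S is symmetric (S[j,i] = S[i,j]). Assembling:

S = [[8.2667, 2.6],
 [2.6, 7.2]]


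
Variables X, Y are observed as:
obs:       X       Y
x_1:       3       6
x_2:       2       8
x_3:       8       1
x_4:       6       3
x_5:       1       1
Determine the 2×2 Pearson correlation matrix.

Step 1 — column means:
  mean(X) = (3 + 2 + 8 + 6 + 1) / 5 = 20/5 = 4
  mean(Y) = (6 + 8 + 1 + 3 + 1) / 5 = 19/5 = 3.8

Step 2 — sample variances and covariances s[i,j] = (1/(n-1)) · Σ_k (x_{k,i} - mean_i) · (x_{k,j} - mean_j), with n-1 = 4:
  s[X,X] = ((-1)·(-1) + (-2)·(-2) + (4)·(4) + (2)·(2) + (-3)·(-3)) / 4 = 34/4 = 8.5
  s[X,Y] = ((-1)·(2.2) + (-2)·(4.2) + (4)·(-2.8) + (2)·(-0.8) + (-3)·(-2.8)) / 4 = -15/4 = -3.75
  s[Y,Y] = ((2.2)·(2.2) + (4.2)·(4.2) + (-2.8)·(-2.8) + (-0.8)·(-0.8) + (-2.8)·(-2.8)) / 4 = 38.8/4 = 9.7
  Sample standard deviations s_i = √(s[i,i]):
  s(X) = √(8.5) = 2.9155
  s(Y) = √(9.7) = 3.1145

Step 3 — r_{ij} = s_{ij} / (s_i · s_j):
  r[X,X] = 1 (diagonal).
  r[X,Y] = -3.75 / (2.9155 · 3.1145) = -3.75 / 9.0802 = -0.413
  r[Y,Y] = 1 (diagonal).

R is symmetric with unit diagonal. Assembling:

R = [[1, -0.413],
 [-0.413, 1]]


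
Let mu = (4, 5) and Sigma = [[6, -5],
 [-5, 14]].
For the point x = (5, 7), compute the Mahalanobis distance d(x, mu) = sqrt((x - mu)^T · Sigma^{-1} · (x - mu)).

Step 1 — centre the observation: (x - mu) = (1, 2).

Step 2 — invert Sigma. det(Sigma) = 6·14 - (-5)² = 59.
  Sigma^{-1} = (1/det) · [[d, -b], [-b, a]] = [[0.2373, 0.0847],
 [0.0847, 0.1017]].

Step 3 — form the quadratic (x - mu)^T · Sigma^{-1} · (x - mu):
  Sigma^{-1} · (x - mu) = (0.4068, 0.2881).
  (x - mu)^T · [Sigma^{-1} · (x - mu)] = (1)·(0.4068) + (2)·(0.2881) = 0.9831.

Step 4 — take square root: d = √(0.9831) ≈ 0.9915.

d(x, mu) = √(0.9831) ≈ 0.9915


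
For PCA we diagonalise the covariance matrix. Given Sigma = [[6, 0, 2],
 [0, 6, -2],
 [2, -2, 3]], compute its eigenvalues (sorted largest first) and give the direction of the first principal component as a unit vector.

Step 1 — characteristic polynomial p(λ) = det(λI - Sigma) = λ³ - tr·λ² + c_1·λ - det, where tr = trace, c_1 = sum of the principal 2×2 minors, det = det(Sigma):
  tr = 6 + 6 + 3 = 15,
  c_1 = (6·6 - (0)²) + (6·3 - (2)²) + (6·3 - (-2)²) = 36 + 14 + 14 = 64,
  det = 6·(6·3 - (-2)²) - (0)·((0)·3 - (-2)·(2)) + (2)·((0)·(-2) - 6·(2)) = 6·(14) - (0)·(4) + (2)·(-12) = 60.
  So p(λ) = λ³ - 15λ² + 64λ - 60.
Step 2 — look for an integer root (rational root theorem: any rational root is an integer divisor of 60). Testing λ = 6:
  p(6) = 216 - 540 + 384 - 60 = 0  ✓
  Dividing out (λ - 6): p(λ) = (λ - 6)(λ² - 9λ + 10).
Step 3 — remaining eigenvalues from the quadratic λ² - 9λ + 10 = 0:
  Δ = 9² - 4·10 = 81 - 40 = 41,  λ = (9 ± √41)/2 = (9 ± 6.4031)/2 ≈ 7.7016 or 1.2984.
  Sorted: λ_1 = 7.7016,  λ_2 = 6,  λ_3 = 1.2984  (check: sum = 15 = tr ✓).

Step 4 — unit eigenvector for λ_1 ≈ 7.7016: v spans the null space of (Sigma - λ_1 I), whose rows are
  r_1 = (-1.7016, 0, 2),  r_2 = (0, -1.7016, -2),  r_3 = (2, -2, -4.7016).
  v is orthogonal to every row, so take v ∝ r_1 × r_2 = ((0)·(-2) - (2)·(-1.7016), (2)·(0) - (-1.7016)·(-2), (-1.7016)·(-1.7016) - (0)·(0)) ≈ (3.4031, -3.4031, 2.8953).
  Let u = (3.4031, -3.4031, 2.8953).
  ||u|| = √((3.4031)² + (-3.4031)² + (2.8953)²) = √(31.5454) ≈ 5.6165,  v_1 = u/||u|| ≈ (0.6059, -0.6059, 0.5155) (||v_1|| = 1).

λ_1 = 7.7016,  λ_2 = 6,  λ_3 = 1.2984;  v_1 ≈ (0.6059, -0.6059, 0.5155)


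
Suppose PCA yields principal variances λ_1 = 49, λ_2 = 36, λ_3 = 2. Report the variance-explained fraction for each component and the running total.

Step 1 — total variance = trace(Sigma) = Σ λ_i = 49 + 36 + 2 = 87.

Step 2 — fraction explained by component i = λ_i / Σ λ:
  PC1: 49/87 = 0.5632
  PC2: 36/87 = 0.4138
  PC3: 2/87 = 0.023

Step 3 — cumulative fraction after k components = (λ_1 + ... + λ_k) / Σ λ:
  k = 1: 49/87 = 0.5632
  k = 2: (49 + 36)/87 = 85/87 = 0.977
  k = 3: (49 + 36 + 2)/87 = 87/87 = 1

Summary (fraction, with percent):

explained: PC1 0.5632 (56.32%), PC2 0.4138 (41.38%), PC3 0.023 (2.3%);  cumulative: 0.5632, 0.977, 1


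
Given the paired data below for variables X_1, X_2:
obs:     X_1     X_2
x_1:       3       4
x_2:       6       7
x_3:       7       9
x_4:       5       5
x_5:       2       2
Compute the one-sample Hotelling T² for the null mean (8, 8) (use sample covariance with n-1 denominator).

Step 1 — sample mean vector:
  mean(X_1) = (3 + 6 + 7 + 5 + 2) / 5 = 23/5 = 4.6
  mean(X_2) = (4 + 7 + 9 + 5 + 2) / 5 = 27/5 = 5.4
  x̄ = (4.6, 5.4),  deviation x̄ - mu_0 = (4.6, 5.4) - (8, 8) = (-3.4, -2.6).

Step 2 — sample covariance matrix, S[i,j] = (1/(n-1)) · Σ_k (x_{k,i} - mean_i) · (x_{k,j} - mean_j), divisor n-1 = 4:
  S[X_1,X_1] = ((-1.6)·(-1.6) + (1.4)·(1.4) + (2.4)·(2.4) + (0.4)·(0.4) + (-2.6)·(-2.6)) / 4 = 17.2/4 = 4.3
  S[X_1,X_2] = ((-1.6)·(-1.4) + (1.4)·(1.6) + (2.4)·(3.6) + (0.4)·(-0.4) + (-2.6)·(-3.4)) / 4 = 21.8/4 = 5.45
  S[X_2,X_2] = ((-1.4)·(-1.4) + (1.6)·(1.6) + (3.6)·(3.6) + (-0.4)·(-0.4) + (-3.4)·(-3.4)) / 4 = 29.2/4 = 7.3
  S = [[4.3, 5.45],
 [5.45, 7.3]].

Step 3 — invert S. det(S) = 4.3·7.3 - (5.45)² = 1.6875.
  S^{-1} = (1/det) · [[d, -b], [-b, a]] = [[4.3259, -3.2296],
 [-3.2296, 2.5481]].

Step 4 — quadratic form (x̄ - mu_0)^T · S^{-1} · (x̄ - mu_0):
  S^{-1} · (x̄ - mu_0) = (-6.3111, 4.3556),
  (x̄ - mu_0)^T · [...] = (-3.4)·(-6.3111) + (-2.6)·(4.3556) = 10.1333.

Step 5 — scale by n: T² = 5 · 10.1333 = 50.6667.

T² ≈ 50.6667


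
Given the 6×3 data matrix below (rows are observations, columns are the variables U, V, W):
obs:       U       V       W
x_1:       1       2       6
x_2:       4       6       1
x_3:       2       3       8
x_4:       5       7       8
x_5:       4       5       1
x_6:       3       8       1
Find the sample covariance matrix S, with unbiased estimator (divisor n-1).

Step 1 — column means:
  mean(U) = (1 + 4 + 2 + 5 + 4 + 3) / 6 = 19/6 = 3.1667
  mean(V) = (2 + 6 + 3 + 7 + 5 + 8) / 6 = 31/6 = 5.1667
  mean(W) = (6 + 1 + 8 + 8 + 1 + 1) / 6 = 25/6 = 4.1667

Step 2 — sample covariance S[i,j] = (1/(n-1)) · Σ_k (x_{k,i} - mean_i) · (x_{k,j} - mean_j), with n-1 = 5.
  S[U,U] = ((-2.1667)·(-2.1667) + (0.8333)·(0.8333) + (-1.1667)·(-1.1667) + (1.8333)·(1.8333) + (0.8333)·(0.8333) + (-0.1667)·(-0.1667)) / 5 = 10.8333/5 = 2.1667
  S[U,V] = ((-2.1667)·(-3.1667) + (0.8333)·(0.8333) + (-1.1667)·(-2.1667) + (1.8333)·(1.8333) + (0.8333)·(-0.1667) + (-0.1667)·(2.8333)) / 5 = 12.8333/5 = 2.5667
  S[U,W] = ((-2.1667)·(1.8333) + (0.8333)·(-3.1667) + (-1.1667)·(3.8333) + (1.8333)·(3.8333) + (0.8333)·(-3.1667) + (-0.1667)·(-3.1667)) / 5 = -6.1667/5 = -1.2333
  S[V,V] = ((-3.1667)·(-3.1667) + (0.8333)·(0.8333) + (-2.1667)·(-2.1667) + (1.8333)·(1.8333) + (-0.1667)·(-0.1667) + (2.8333)·(2.8333)) / 5 = 26.8333/5 = 5.3667
  S[V,W] = ((-3.1667)·(1.8333) + (0.8333)·(-3.1667) + (-2.1667)·(3.8333) + (1.8333)·(3.8333) + (-0.1667)·(-3.1667) + (2.8333)·(-3.1667)) / 5 = -18.1667/5 = -3.6333
  S[W,W] = ((1.8333)·(1.8333) + (-3.1667)·(-3.1667) + (3.8333)·(3.8333) + (3.8333)·(3.8333) + (-3.1667)·(-3.1667) + (-3.1667)·(-3.1667)) / 5 = 62.8333/5 = 12.5667

S is symmetric (S[j,i] = S[i,j]). Assembling:

S = [[2.1667, 2.5667, -1.2333],
 [2.5667, 5.3667, -3.6333],
 [-1.2333, -3.6333, 12.5667]]


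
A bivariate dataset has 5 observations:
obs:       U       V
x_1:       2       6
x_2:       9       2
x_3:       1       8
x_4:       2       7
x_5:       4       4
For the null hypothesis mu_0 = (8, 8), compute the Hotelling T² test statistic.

Step 1 — sample mean vector:
  mean(U) = (2 + 9 + 1 + 2 + 4) / 5 = 18/5 = 3.6
  mean(V) = (6 + 2 + 8 + 7 + 4) / 5 = 27/5 = 5.4
  x̄ = (3.6, 5.4),  deviation x̄ - mu_0 = (3.6, 5.4) - (8, 8) = (-4.4, -2.6).

Step 2 — sample covariance matrix, S[i,j] = (1/(n-1)) · Σ_k (x_{k,i} - mean_i) · (x_{k,j} - mean_j), divisor n-1 = 4:
  S[U,U] = ((-1.6)·(-1.6) + (5.4)·(5.4) + (-2.6)·(-2.6) + (-1.6)·(-1.6) + (0.4)·(0.4)) / 4 = 41.2/4 = 10.3
  S[U,V] = ((-1.6)·(0.6) + (5.4)·(-3.4) + (-2.6)·(2.6) + (-1.6)·(1.6) + (0.4)·(-1.4)) / 4 = -29.2/4 = -7.3
  S[V,V] = ((0.6)·(0.6) + (-3.4)·(-3.4) + (2.6)·(2.6) + (1.6)·(1.6) + (-1.4)·(-1.4)) / 4 = 23.2/4 = 5.8
  S = [[10.3, -7.3],
 [-7.3, 5.8]].

Step 3 — invert S. det(S) = 10.3·5.8 - (-7.3)² = 6.45.
  S^{-1} = (1/det) · [[d, -b], [-b, a]] = [[0.8992, 1.1318],
 [1.1318, 1.5969]].

Step 4 — quadratic form (x̄ - mu_0)^T · S^{-1} · (x̄ - mu_0):
  S^{-1} · (x̄ - mu_0) = (-6.8992, -9.1318),
  (x̄ - mu_0)^T · [...] = (-4.4)·(-6.8992) + (-2.6)·(-9.1318) = 54.0992.

Step 5 — scale by n: T² = 5 · 54.0992 = 270.4961.

T² ≈ 270.4961


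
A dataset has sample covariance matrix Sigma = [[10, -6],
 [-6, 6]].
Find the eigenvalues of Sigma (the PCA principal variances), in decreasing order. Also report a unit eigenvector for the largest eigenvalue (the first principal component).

Step 1 — characteristic polynomial of 2×2 Sigma:
  det(Sigma - λI) = λ² - trace · λ + det = 0.
  trace = 10 + 6 = 16, det = 10·6 - (-6)² = 24.
Step 2 — discriminant:
  Δ = trace² - 4·det = 256 - 96 = 160.
Step 3 — eigenvalues:
  λ = (trace ± √Δ)/2 = (16 ± 12.6491)/2,
  λ_1 = 14.3246,  λ_2 = 1.6754.

Step 4 — unit eigenvector for λ_1: solve (Sigma - λ_1 I)v = 0. First row:
  (10 - 14.3246)·v_x + (-6)·v_y = 0, i.e. (-4.3246)·v_x + (-6)·v_y = 0,
  so v ∝ (b, λ_1 - a) = (-6, 4.3246); multiply by -1 so the first entry is positive: u = (6, -4.3246).
  ||u|| = √((6)² + (-4.3246)²) = √(54.7018) ≈ 7.3961,
  v_1 = u/||u|| ≈ (0.8112, -0.5847) (||v_1|| = 1).

λ_1 = 14.3246,  λ_2 = 1.6754;  v_1 ≈ (0.8112, -0.5847)


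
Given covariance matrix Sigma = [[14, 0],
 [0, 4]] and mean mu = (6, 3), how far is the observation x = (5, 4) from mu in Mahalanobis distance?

Step 1 — centre the observation: (x - mu) = (-1, 1).

Step 2 — invert Sigma. det(Sigma) = 14·4 - (0)² = 56.
  Sigma^{-1} = (1/det) · [[d, -b], [-b, a]] = [[0.0714, 0],
 [0, 0.25]].

Step 3 — form the quadratic (x - mu)^T · Sigma^{-1} · (x - mu):
  Sigma^{-1} · (x - mu) = (-0.0714, 0.25).
  (x - mu)^T · [Sigma^{-1} · (x - mu)] = (-1)·(-0.0714) + (1)·(0.25) = 0.3214.

Step 4 — take square root: d = √(0.3214) ≈ 0.5669.

d(x, mu) = √(0.3214) ≈ 0.5669


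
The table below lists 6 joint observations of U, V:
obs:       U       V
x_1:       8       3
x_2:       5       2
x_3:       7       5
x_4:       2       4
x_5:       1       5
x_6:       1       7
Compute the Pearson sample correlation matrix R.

Step 1 — column means:
  mean(U) = (8 + 5 + 7 + 2 + 1 + 1) / 6 = 24/6 = 4
  mean(V) = (3 + 2 + 5 + 4 + 5 + 7) / 6 = 26/6 = 4.3333

Step 2 — sample variances and covariances s[i,j] = (1/(n-1)) · Σ_k (x_{k,i} - mean_i) · (x_{k,j} - mean_j), with n-1 = 5:
  s[U,U] = ((4)·(4) + (1)·(1) + (3)·(3) + (-2)·(-2) + (-3)·(-3) + (-3)·(-3)) / 5 = 48/5 = 9.6
  s[U,V] = ((4)·(-1.3333) + (1)·(-2.3333) + (3)·(0.6667) + (-2)·(-0.3333) + (-3)·(0.6667) + (-3)·(2.6667)) / 5 = -15/5 = -3
  s[V,V] = ((-1.3333)·(-1.3333) + (-2.3333)·(-2.3333) + (0.6667)·(0.6667) + (-0.3333)·(-0.3333) + (0.6667)·(0.6667) + (2.6667)·(2.6667)) / 5 = 15.3333/5 = 3.0667
  Sample standard deviations s_i = √(s[i,i]):
  s(U) = √(9.6) = 3.0984
  s(V) = √(3.0667) = 1.7512

Step 3 — r_{ij} = s_{ij} / (s_i · s_j):
  r[U,U] = 1 (diagonal).
  r[U,V] = -3 / (3.0984 · 1.7512) = -3 / 5.4259 = -0.5529
  r[V,V] = 1 (diagonal).

R is symmetric with unit diagonal. Assembling:

R = [[1, -0.5529],
 [-0.5529, 1]]


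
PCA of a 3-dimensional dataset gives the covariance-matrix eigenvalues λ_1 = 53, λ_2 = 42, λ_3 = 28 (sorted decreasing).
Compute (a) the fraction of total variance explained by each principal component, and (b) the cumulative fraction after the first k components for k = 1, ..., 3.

Step 1 — total variance = trace(Sigma) = Σ λ_i = 53 + 42 + 28 = 123.

Step 2 — fraction explained by component i = λ_i / Σ λ:
  PC1: 53/123 = 0.4309
  PC2: 42/123 = 0.3415
  PC3: 28/123 = 0.2276

Step 3 — cumulative fraction after k components = (λ_1 + ... + λ_k) / Σ λ:
  k = 1: 53/123 = 0.4309
  k = 2: (53 + 42)/123 = 95/123 = 0.7724
  k = 3: (53 + 42 + 28)/123 = 123/123 = 1

Summary (fraction, with percent):

explained: PC1 0.4309 (43.09%), PC2 0.3415 (34.15%), PC3 0.2276 (22.76%);  cumulative: 0.4309, 0.7724, 1


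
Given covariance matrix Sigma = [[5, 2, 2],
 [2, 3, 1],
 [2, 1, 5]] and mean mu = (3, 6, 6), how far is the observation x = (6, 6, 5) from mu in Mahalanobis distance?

Step 1 — centre the observation: (x - mu) = (3, 0, -1).

Step 2 — invert Sigma (cofactor / det for 3×3, or solve directly):
  Sigma^{-1} = [[0.3043, -0.1739, -0.087],
 [-0.1739, 0.4565, -0.0217],
 [-0.087, -0.0217, 0.2391]].

Step 3 — form the quadratic (x - mu)^T · Sigma^{-1} · (x - mu):
  Sigma^{-1} · (x - mu) = (1, -0.5, -0.5).
  (x - mu)^T · [Sigma^{-1} · (x - mu)] = (3)·(1) + (0)·(-0.5) + (-1)·(-0.5) = 3.5.

Step 4 — take square root: d = √(3.5) ≈ 1.8708.

d(x, mu) = √(3.5) ≈ 1.8708


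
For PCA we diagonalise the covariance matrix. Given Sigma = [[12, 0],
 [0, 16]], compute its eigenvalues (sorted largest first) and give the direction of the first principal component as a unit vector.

Step 1 — characteristic polynomial of 2×2 Sigma:
  det(Sigma - λI) = λ² - trace · λ + det = 0.
  trace = 12 + 16 = 28, det = 12·16 - (0)² = 192.
Step 2 — discriminant:
  Δ = trace² - 4·det = 784 - 768 = 16.
Step 3 — eigenvalues:
  λ = (trace ± √Δ)/2 = (28 ± 4)/2,
  λ_1 = 16,  λ_2 = 12.

Step 4 — unit eigenvector for λ_1: Sigma is diagonal, so its eigenvectors are the coordinate axes. λ_1 = 16 is the diagonal entry on the second coordinate axis, hence
  v_1 = (0, 1) (||v_1|| = 1).

λ_1 = 16,  λ_2 = 12;  v_1 ≈ (0, 1)


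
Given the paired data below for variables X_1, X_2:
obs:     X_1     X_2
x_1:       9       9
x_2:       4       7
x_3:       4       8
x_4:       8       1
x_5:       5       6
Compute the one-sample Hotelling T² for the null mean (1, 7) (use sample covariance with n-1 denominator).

Step 1 — sample mean vector:
  mean(X_1) = (9 + 4 + 4 + 8 + 5) / 5 = 30/5 = 6
  mean(X_2) = (9 + 7 + 8 + 1 + 6) / 5 = 31/5 = 6.2
  x̄ = (6, 6.2),  deviation x̄ - mu_0 = (6, 6.2) - (1, 7) = (5, -0.8).

Step 2 — sample covariance matrix, S[i,j] = (1/(n-1)) · Σ_k (x_{k,i} - mean_i) · (x_{k,j} - mean_j), divisor n-1 = 4:
  S[X_1,X_1] = ((3)·(3) + (-2)·(-2) + (-2)·(-2) + (2)·(2) + (-1)·(-1)) / 4 = 22/4 = 5.5
  S[X_1,X_2] = ((3)·(2.8) + (-2)·(0.8) + (-2)·(1.8) + (2)·(-5.2) + (-1)·(-0.2)) / 4 = -7/4 = -1.75
  S[X_2,X_2] = ((2.8)·(2.8) + (0.8)·(0.8) + (1.8)·(1.8) + (-5.2)·(-5.2) + (-0.2)·(-0.2)) / 4 = 38.8/4 = 9.7
  S = [[5.5, -1.75],
 [-1.75, 9.7]].

Step 3 — invert S. det(S) = 5.5·9.7 - (-1.75)² = 50.2875.
  S^{-1} = (1/det) · [[d, -b], [-b, a]] = [[0.1929, 0.0348],
 [0.0348, 0.1094]].

Step 4 — quadratic form (x̄ - mu_0)^T · S^{-1} · (x̄ - mu_0):
  S^{-1} · (x̄ - mu_0) = (0.9366, 0.0865),
  (x̄ - mu_0)^T · [...] = (5)·(0.9366) + (-0.8)·(0.0865) = 4.6139.

Step 5 — scale by n: T² = 5 · 4.6139 = 23.0694.

T² ≈ 23.0694


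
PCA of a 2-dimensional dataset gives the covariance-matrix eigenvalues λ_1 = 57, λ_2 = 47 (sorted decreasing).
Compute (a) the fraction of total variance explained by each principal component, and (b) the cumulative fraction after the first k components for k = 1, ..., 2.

Step 1 — total variance = trace(Sigma) = Σ λ_i = 57 + 47 = 104.

Step 2 — fraction explained by component i = λ_i / Σ λ:
  PC1: 57/104 = 0.5481
  PC2: 47/104 = 0.4519

Step 3 — cumulative fraction after k components = (λ_1 + ... + λ_k) / Σ λ:
  k = 1: 57/104 = 0.5481
  k = 2: (57 + 47)/104 = 104/104 = 1

Summary (fraction, with percent):

explained: PC1 0.5481 (54.81%), PC2 0.4519 (45.19%);  cumulative: 0.5481, 1


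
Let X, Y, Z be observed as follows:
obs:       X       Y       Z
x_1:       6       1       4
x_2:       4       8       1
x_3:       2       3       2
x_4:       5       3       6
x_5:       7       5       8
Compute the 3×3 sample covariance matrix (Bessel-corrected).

Step 1 — column means:
  mean(X) = (6 + 4 + 2 + 5 + 7) / 5 = 24/5 = 4.8
  mean(Y) = (1 + 8 + 3 + 3 + 5) / 5 = 20/5 = 4
  mean(Z) = (4 + 1 + 2 + 6 + 8) / 5 = 21/5 = 4.2

Step 2 — sample covariance S[i,j] = (1/(n-1)) · Σ_k (x_{k,i} - mean_i) · (x_{k,j} - mean_j), with n-1 = 4.
  S[X,X] = ((1.2)·(1.2) + (-0.8)·(-0.8) + (-2.8)·(-2.8) + (0.2)·(0.2) + (2.2)·(2.2)) / 4 = 14.8/4 = 3.7
  S[X,Y] = ((1.2)·(-3) + (-0.8)·(4) + (-2.8)·(-1) + (0.2)·(-1) + (2.2)·(1)) / 4 = -2/4 = -0.5
  S[X,Z] = ((1.2)·(-0.2) + (-0.8)·(-3.2) + (-2.8)·(-2.2) + (0.2)·(1.8) + (2.2)·(3.8)) / 4 = 17.2/4 = 4.3
  S[Y,Y] = ((-3)·(-3) + (4)·(4) + (-1)·(-1) + (-1)·(-1) + (1)·(1)) / 4 = 28/4 = 7
  S[Y,Z] = ((-3)·(-0.2) + (4)·(-3.2) + (-1)·(-2.2) + (-1)·(1.8) + (1)·(3.8)) / 4 = -8/4 = -2
  S[Z,Z] = ((-0.2)·(-0.2) + (-3.2)·(-3.2) + (-2.2)·(-2.2) + (1.8)·(1.8) + (3.8)·(3.8)) / 4 = 32.8/4 = 8.2

S is symmetric (S[j,i] = S[i,j]). Assembling:

S = [[3.7, -0.5, 4.3],
 [-0.5, 7, -2],
 [4.3, -2, 8.2]]


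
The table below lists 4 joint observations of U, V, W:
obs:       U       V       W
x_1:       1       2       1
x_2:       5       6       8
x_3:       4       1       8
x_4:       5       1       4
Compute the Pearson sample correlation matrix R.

Step 1 — column means:
  mean(U) = (1 + 5 + 4 + 5) / 4 = 15/4 = 3.75
  mean(V) = (2 + 6 + 1 + 1) / 4 = 10/4 = 2.5
  mean(W) = (1 + 8 + 8 + 4) / 4 = 21/4 = 5.25

Step 2 — sample variances and covariances s[i,j] = (1/(n-1)) · Σ_k (x_{k,i} - mean_i) · (x_{k,j} - mean_j), with n-1 = 3:
  s[U,U] = ((-2.75)·(-2.75) + (1.25)·(1.25) + (0.25)·(0.25) + (1.25)·(1.25)) / 3 = 10.75/3 = 3.5833
  s[U,V] = ((-2.75)·(-0.5) + (1.25)·(3.5) + (0.25)·(-1.5) + (1.25)·(-1.5)) / 3 = 3.5/3 = 1.1667
  s[U,W] = ((-2.75)·(-4.25) + (1.25)·(2.75) + (0.25)·(2.75) + (1.25)·(-1.25)) / 3 = 14.25/3 = 4.75
  s[V,V] = ((-0.5)·(-0.5) + (3.5)·(3.5) + (-1.5)·(-1.5) + (-1.5)·(-1.5)) / 3 = 17/3 = 5.6667
  s[V,W] = ((-0.5)·(-4.25) + (3.5)·(2.75) + (-1.5)·(2.75) + (-1.5)·(-1.25)) / 3 = 9.5/3 = 3.1667
  s[W,W] = ((-4.25)·(-4.25) + (2.75)·(2.75) + (2.75)·(2.75) + (-1.25)·(-1.25)) / 3 = 34.75/3 = 11.5833
  Sample standard deviations s_i = √(s[i,i]):
  s(U) = √(3.5833) = 1.893
  s(V) = √(5.6667) = 2.3805
  s(W) = √(11.5833) = 3.4034

Step 3 — r_{ij} = s_{ij} / (s_i · s_j):
  r[U,U] = 1 (diagonal).
  r[U,V] = 1.1667 / (1.893 · 2.3805) = 1.1667 / 4.5062 = 0.2589
  r[U,W] = 4.75 / (1.893 · 3.4034) = 4.75 / 6.4426 = 0.7373
  r[V,V] = 1 (diagonal).
  r[V,W] = 3.1667 / (2.3805 · 3.4034) = 3.1667 / 8.1018 = 0.3909
  r[W,W] = 1 (diagonal).

R is symmetric with unit diagonal. Assembling:

R = [[1, 0.2589, 0.7373],
 [0.2589, 1, 0.3909],
 [0.7373, 0.3909, 1]]


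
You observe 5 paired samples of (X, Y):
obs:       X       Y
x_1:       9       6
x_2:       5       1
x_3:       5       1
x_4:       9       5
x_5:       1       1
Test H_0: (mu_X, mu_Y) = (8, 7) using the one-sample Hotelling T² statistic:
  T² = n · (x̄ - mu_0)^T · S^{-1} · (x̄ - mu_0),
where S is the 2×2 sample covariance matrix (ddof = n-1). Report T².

Step 1 — sample mean vector:
  mean(X) = (9 + 5 + 5 + 9 + 1) / 5 = 29/5 = 5.8
  mean(Y) = (6 + 1 + 1 + 5 + 1) / 5 = 14/5 = 2.8
  x̄ = (5.8, 2.8),  deviation x̄ - mu_0 = (5.8, 2.8) - (8, 7) = (-2.2, -4.2).

Step 2 — sample covariance matrix, S[i,j] = (1/(n-1)) · Σ_k (x_{k,i} - mean_i) · (x_{k,j} - mean_j), divisor n-1 = 4:
  S[X,X] = ((3.2)·(3.2) + (-0.8)·(-0.8) + (-0.8)·(-0.8) + (3.2)·(3.2) + (-4.8)·(-4.8)) / 4 = 44.8/4 = 11.2
  S[X,Y] = ((3.2)·(3.2) + (-0.8)·(-1.8) + (-0.8)·(-1.8) + (3.2)·(2.2) + (-4.8)·(-1.8)) / 4 = 28.8/4 = 7.2
  S[Y,Y] = ((3.2)·(3.2) + (-1.8)·(-1.8) + (-1.8)·(-1.8) + (2.2)·(2.2) + (-1.8)·(-1.8)) / 4 = 24.8/4 = 6.2
  S = [[11.2, 7.2],
 [7.2, 6.2]].

Step 3 — invert S. det(S) = 11.2·6.2 - (7.2)² = 17.6.
  S^{-1} = (1/det) · [[d, -b], [-b, a]] = [[0.3523, -0.4091],
 [-0.4091, 0.6364]].

Step 4 — quadratic form (x̄ - mu_0)^T · S^{-1} · (x̄ - mu_0):
  S^{-1} · (x̄ - mu_0) = (0.9432, -1.7727),
  (x̄ - mu_0)^T · [...] = (-2.2)·(0.9432) + (-4.2)·(-1.7727) = 5.3705.

Step 5 — scale by n: T² = 5 · 5.3705 = 26.8523.

T² ≈ 26.8523


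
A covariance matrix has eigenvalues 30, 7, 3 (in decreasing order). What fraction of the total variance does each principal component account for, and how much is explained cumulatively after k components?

Step 1 — total variance = trace(Sigma) = Σ λ_i = 30 + 7 + 3 = 40.

Step 2 — fraction explained by component i = λ_i / Σ λ:
  PC1: 30/40 = 0.75
  PC2: 7/40 = 0.175
  PC3: 3/40 = 0.075

Step 3 — cumulative fraction after k components = (λ_1 + ... + λ_k) / Σ λ:
  k = 1: 30/40 = 0.75
  k = 2: (30 + 7)/40 = 37/40 = 0.925
  k = 3: (30 + 7 + 3)/40 = 40/40 = 1

Summary (fraction, with percent):

explained: PC1 0.75 (75%), PC2 0.175 (17.5%), PC3 0.075 (7.5%);  cumulative: 0.75, 0.925, 1


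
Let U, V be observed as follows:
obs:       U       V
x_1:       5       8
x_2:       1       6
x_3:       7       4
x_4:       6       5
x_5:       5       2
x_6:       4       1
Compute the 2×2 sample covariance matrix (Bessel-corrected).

Step 1 — column means:
  mean(U) = (5 + 1 + 7 + 6 + 5 + 4) / 6 = 28/6 = 4.6667
  mean(V) = (8 + 6 + 4 + 5 + 2 + 1) / 6 = 26/6 = 4.3333

Step 2 — sample covariance S[i,j] = (1/(n-1)) · Σ_k (x_{k,i} - mean_i) · (x_{k,j} - mean_j), with n-1 = 5.
  S[U,U] = ((0.3333)·(0.3333) + (-3.6667)·(-3.6667) + (2.3333)·(2.3333) + (1.3333)·(1.3333) + (0.3333)·(0.3333) + (-0.6667)·(-0.6667)) / 5 = 21.3333/5 = 4.2667
  S[U,V] = ((0.3333)·(3.6667) + (-3.6667)·(1.6667) + (2.3333)·(-0.3333) + (1.3333)·(0.6667) + (0.3333)·(-2.3333) + (-0.6667)·(-3.3333)) / 5 = -3.3333/5 = -0.6667
  S[V,V] = ((3.6667)·(3.6667) + (1.6667)·(1.6667) + (-0.3333)·(-0.3333) + (0.6667)·(0.6667) + (-2.3333)·(-2.3333) + (-3.3333)·(-3.3333)) / 5 = 33.3333/5 = 6.6667

S is symmetric (S[j,i] = S[i,j]). Assembling:

S = [[4.2667, -0.6667],
 [-0.6667, 6.6667]]


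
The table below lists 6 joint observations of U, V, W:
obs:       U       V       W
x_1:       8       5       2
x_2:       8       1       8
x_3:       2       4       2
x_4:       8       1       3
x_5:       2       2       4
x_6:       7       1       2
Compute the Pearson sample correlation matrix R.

Step 1 — column means:
  mean(U) = (8 + 8 + 2 + 8 + 2 + 7) / 6 = 35/6 = 5.8333
  mean(V) = (5 + 1 + 4 + 1 + 2 + 1) / 6 = 14/6 = 2.3333
  mean(W) = (2 + 8 + 2 + 3 + 4 + 2) / 6 = 21/6 = 3.5

Step 2 — sample variances and covariances s[i,j] = (1/(n-1)) · Σ_k (x_{k,i} - mean_i) · (x_{k,j} - mean_j), with n-1 = 5:
  s[U,U] = ((2.1667)·(2.1667) + (2.1667)·(2.1667) + (-3.8333)·(-3.8333) + (2.1667)·(2.1667) + (-3.8333)·(-3.8333) + (1.1667)·(1.1667)) / 5 = 44.8333/5 = 8.9667
  s[U,V] = ((2.1667)·(2.6667) + (2.1667)·(-1.3333) + (-3.8333)·(1.6667) + (2.1667)·(-1.3333) + (-3.8333)·(-0.3333) + (1.1667)·(-1.3333)) / 5 = -6.6667/5 = -1.3333
  s[U,W] = ((2.1667)·(-1.5) + (2.1667)·(4.5) + (-3.8333)·(-1.5) + (2.1667)·(-0.5) + (-3.8333)·(0.5) + (1.1667)·(-1.5)) / 5 = 7.5/5 = 1.5
  s[V,V] = ((2.6667)·(2.6667) + (-1.3333)·(-1.3333) + (1.6667)·(1.6667) + (-1.3333)·(-1.3333) + (-0.3333)·(-0.3333) + (-1.3333)·(-1.3333)) / 5 = 15.3333/5 = 3.0667
  s[V,W] = ((2.6667)·(-1.5) + (-1.3333)·(4.5) + (1.6667)·(-1.5) + (-1.3333)·(-0.5) + (-0.3333)·(0.5) + (-1.3333)·(-1.5)) / 5 = -10/5 = -2
  s[W,W] = ((-1.5)·(-1.5) + (4.5)·(4.5) + (-1.5)·(-1.5) + (-0.5)·(-0.5) + (0.5)·(0.5) + (-1.5)·(-1.5)) / 5 = 27.5/5 = 5.5
  Sample standard deviations s_i = √(s[i,i]):
  s(U) = √(8.9667) = 2.9944
  s(V) = √(3.0667) = 1.7512
  s(W) = √(5.5) = 2.3452

Step 3 — r_{ij} = s_{ij} / (s_i · s_j):
  r[U,U] = 1 (diagonal).
  r[U,V] = -1.3333 / (2.9944 · 1.7512) = -1.3333 / 5.2438 = -0.2543
  r[U,W] = 1.5 / (2.9944 · 2.3452) = 1.5 / 7.0226 = 0.2136
  r[V,V] = 1 (diagonal).
  r[V,W] = -2 / (1.7512 · 2.3452) = -2 / 4.1069 = -0.487
  r[W,W] = 1 (diagonal).

R is symmetric with unit diagonal. Assembling:

R = [[1, -0.2543, 0.2136],
 [-0.2543, 1, -0.487],
 [0.2136, -0.487, 1]]


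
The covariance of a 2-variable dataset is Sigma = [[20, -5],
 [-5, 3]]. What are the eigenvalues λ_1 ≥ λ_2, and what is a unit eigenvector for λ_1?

Step 1 — characteristic polynomial of 2×2 Sigma:
  det(Sigma - λI) = λ² - trace · λ + det = 0.
  trace = 20 + 3 = 23, det = 20·3 - (-5)² = 35.
Step 2 — discriminant:
  Δ = trace² - 4·det = 529 - 140 = 389.
Step 3 — eigenvalues:
  λ = (trace ± √Δ)/2 = (23 ± 19.7231)/2,
  λ_1 = 21.3615,  λ_2 = 1.6385.

Step 4 — unit eigenvector for λ_1: solve (Sigma - λ_1 I)v = 0. First row:
  (20 - 21.3615)·v_x + (-5)·v_y = 0, i.e. (-1.3615)·v_x + (-5)·v_y = 0,
  so v ∝ (b, λ_1 - a) = (-5, 1.3615); multiply by -1 so the first entry is positive: u = (5, -1.3615).
  ||u|| = √((5)² + (-1.3615)²) = √(26.8538) ≈ 5.1821,
  v_1 = u/||u|| ≈ (0.9649, -0.2627) (||v_1|| = 1).

λ_1 = 21.3615,  λ_2 = 1.6385;  v_1 ≈ (0.9649, -0.2627)


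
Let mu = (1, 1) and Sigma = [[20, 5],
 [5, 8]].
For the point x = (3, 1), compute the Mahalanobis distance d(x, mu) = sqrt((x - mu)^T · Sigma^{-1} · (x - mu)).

Step 1 — centre the observation: (x - mu) = (2, 0).

Step 2 — invert Sigma. det(Sigma) = 20·8 - (5)² = 135.
  Sigma^{-1} = (1/det) · [[d, -b], [-b, a]] = [[0.0593, -0.037],
 [-0.037, 0.1481]].

Step 3 — form the quadratic (x - mu)^T · Sigma^{-1} · (x - mu):
  Sigma^{-1} · (x - mu) = (0.1185, -0.0741).
  (x - mu)^T · [Sigma^{-1} · (x - mu)] = (2)·(0.1185) + (0)·(-0.0741) = 0.237.

Step 4 — take square root: d = √(0.237) ≈ 0.4869.

d(x, mu) = √(0.237) ≈ 0.4869


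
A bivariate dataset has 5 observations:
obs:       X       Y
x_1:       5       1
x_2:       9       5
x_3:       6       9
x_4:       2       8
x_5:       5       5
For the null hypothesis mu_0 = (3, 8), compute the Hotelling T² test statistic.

Step 1 — sample mean vector:
  mean(X) = (5 + 9 + 6 + 2 + 5) / 5 = 27/5 = 5.4
  mean(Y) = (1 + 5 + 9 + 8 + 5) / 5 = 28/5 = 5.6
  x̄ = (5.4, 5.6),  deviation x̄ - mu_0 = (5.4, 5.6) - (3, 8) = (2.4, -2.4).

Step 2 — sample covariance matrix, S[i,j] = (1/(n-1)) · Σ_k (x_{k,i} - mean_i) · (x_{k,j} - mean_j), divisor n-1 = 4:
  S[X,X] = ((-0.4)·(-0.4) + (3.6)·(3.6) + (0.6)·(0.6) + (-3.4)·(-3.4) + (-0.4)·(-0.4)) / 4 = 25.2/4 = 6.3
  S[X,Y] = ((-0.4)·(-4.6) + (3.6)·(-0.6) + (0.6)·(3.4) + (-3.4)·(2.4) + (-0.4)·(-0.6)) / 4 = -6.2/4 = -1.55
  S[Y,Y] = ((-4.6)·(-4.6) + (-0.6)·(-0.6) + (3.4)·(3.4) + (2.4)·(2.4) + (-0.6)·(-0.6)) / 4 = 39.2/4 = 9.8
  S = [[6.3, -1.55],
 [-1.55, 9.8]].

Step 3 — invert S. det(S) = 6.3·9.8 - (-1.55)² = 59.3375.
  S^{-1} = (1/det) · [[d, -b], [-b, a]] = [[0.1652, 0.0261],
 [0.0261, 0.1062]].

Step 4 — quadratic form (x̄ - mu_0)^T · S^{-1} · (x̄ - mu_0):
  S^{-1} · (x̄ - mu_0) = (0.3337, -0.1921),
  (x̄ - mu_0)^T · [...] = (2.4)·(0.3337) + (-2.4)·(-0.1921) = 1.2619.

Step 5 — scale by n: T² = 5 · 1.2619 = 6.3097.

T² ≈ 6.3097


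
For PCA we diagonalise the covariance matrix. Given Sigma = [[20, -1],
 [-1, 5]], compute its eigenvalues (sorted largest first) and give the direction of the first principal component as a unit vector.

Step 1 — characteristic polynomial of 2×2 Sigma:
  det(Sigma - λI) = λ² - trace · λ + det = 0.
  trace = 20 + 5 = 25, det = 20·5 - (-1)² = 99.
Step 2 — discriminant:
  Δ = trace² - 4·det = 625 - 396 = 229.
Step 3 — eigenvalues:
  λ = (trace ± √Δ)/2 = (25 ± 15.1327)/2,
  λ_1 = 20.0664,  λ_2 = 4.9336.

Step 4 — unit eigenvector for λ_1: solve (Sigma - λ_1 I)v = 0. First row:
  (20 - 20.0664)·v_x + (-1)·v_y = 0, i.e. (-0.0664)·v_x + (-1)·v_y = 0,
  so v ∝ (b, λ_1 - a) = (-1, 0.0664); multiply by -1 so the first entry is positive: u = (1, -0.0664).
  ||u|| = √((1)² + (-0.0664)²) = √(1.0044) ≈ 1.0022,
  v_1 = u/||u|| ≈ (0.9978, -0.0662) (||v_1|| = 1).

λ_1 = 20.0664,  λ_2 = 4.9336;  v_1 ≈ (0.9978, -0.0662)


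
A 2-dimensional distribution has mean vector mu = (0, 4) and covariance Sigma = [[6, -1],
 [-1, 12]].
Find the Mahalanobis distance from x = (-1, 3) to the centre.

Step 1 — centre the observation: (x - mu) = (-1, -1).

Step 2 — invert Sigma. det(Sigma) = 6·12 - (-1)² = 71.
  Sigma^{-1} = (1/det) · [[d, -b], [-b, a]] = [[0.169, 0.0141],
 [0.0141, 0.0845]].

Step 3 — form the quadratic (x - mu)^T · Sigma^{-1} · (x - mu):
  Sigma^{-1} · (x - mu) = (-0.1831, -0.0986).
  (x - mu)^T · [Sigma^{-1} · (x - mu)] = (-1)·(-0.1831) + (-1)·(-0.0986) = 0.2817.

Step 4 — take square root: d = √(0.2817) ≈ 0.5307.

d(x, mu) = √(0.2817) ≈ 0.5307


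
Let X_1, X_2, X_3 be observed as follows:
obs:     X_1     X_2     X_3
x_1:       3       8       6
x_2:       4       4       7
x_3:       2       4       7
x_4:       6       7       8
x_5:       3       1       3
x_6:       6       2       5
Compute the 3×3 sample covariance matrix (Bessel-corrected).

Step 1 — column means:
  mean(X_1) = (3 + 4 + 2 + 6 + 3 + 6) / 6 = 24/6 = 4
  mean(X_2) = (8 + 4 + 4 + 7 + 1 + 2) / 6 = 26/6 = 4.3333
  mean(X_3) = (6 + 7 + 7 + 8 + 3 + 5) / 6 = 36/6 = 6

Step 2 — sample covariance S[i,j] = (1/(n-1)) · Σ_k (x_{k,i} - mean_i) · (x_{k,j} - mean_j), with n-1 = 5.
  S[X_1,X_1] = ((-1)·(-1) + (0)·(0) + (-2)·(-2) + (2)·(2) + (-1)·(-1) + (2)·(2)) / 5 = 14/5 = 2.8
  S[X_1,X_2] = ((-1)·(3.6667) + (0)·(-0.3333) + (-2)·(-0.3333) + (2)·(2.6667) + (-1)·(-3.3333) + (2)·(-2.3333)) / 5 = 1/5 = 0.2
  S[X_1,X_3] = ((-1)·(0) + (0)·(1) + (-2)·(1) + (2)·(2) + (-1)·(-3) + (2)·(-1)) / 5 = 3/5 = 0.6
  S[X_2,X_2] = ((3.6667)·(3.6667) + (-0.3333)·(-0.3333) + (-0.3333)·(-0.3333) + (2.6667)·(2.6667) + (-3.3333)·(-3.3333) + (-2.3333)·(-2.3333)) / 5 = 37.3333/5 = 7.4667
  S[X_2,X_3] = ((3.6667)·(0) + (-0.3333)·(1) + (-0.3333)·(1) + (2.6667)·(2) + (-3.3333)·(-3) + (-2.3333)·(-1)) / 5 = 17/5 = 3.4
  S[X_3,X_3] = ((0)·(0) + (1)·(1) + (1)·(1) + (2)·(2) + (-3)·(-3) + (-1)·(-1)) / 5 = 16/5 = 3.2

S is symmetric (S[j,i] = S[i,j]). Assembling:

S = [[2.8, 0.2, 0.6],
 [0.2, 7.4667, 3.4],
 [0.6, 3.4, 3.2]]


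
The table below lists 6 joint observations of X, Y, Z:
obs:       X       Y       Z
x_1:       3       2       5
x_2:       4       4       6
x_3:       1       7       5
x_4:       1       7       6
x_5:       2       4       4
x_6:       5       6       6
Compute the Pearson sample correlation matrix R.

Step 1 — column means:
  mean(X) = (3 + 4 + 1 + 1 + 2 + 5) / 6 = 16/6 = 2.6667
  mean(Y) = (2 + 4 + 7 + 7 + 4 + 6) / 6 = 30/6 = 5
  mean(Z) = (5 + 6 + 5 + 6 + 4 + 6) / 6 = 32/6 = 5.3333

Step 2 — sample variances and covariances s[i,j] = (1/(n-1)) · Σ_k (x_{k,i} - mean_i) · (x_{k,j} - mean_j), with n-1 = 5:
  s[X,X] = ((0.3333)·(0.3333) + (1.3333)·(1.3333) + (-1.6667)·(-1.6667) + (-1.6667)·(-1.6667) + (-0.6667)·(-0.6667) + (2.3333)·(2.3333)) / 5 = 13.3333/5 = 2.6667
  s[X,Y] = ((0.3333)·(-3) + (1.3333)·(-1) + (-1.6667)·(2) + (-1.6667)·(2) + (-0.6667)·(-1) + (2.3333)·(1)) / 5 = -6/5 = -1.2
  s[X,Z] = ((0.3333)·(-0.3333) + (1.3333)·(0.6667) + (-1.6667)·(-0.3333) + (-1.6667)·(0.6667) + (-0.6667)·(-1.3333) + (2.3333)·(0.6667)) / 5 = 2.6667/5 = 0.5333
  s[Y,Y] = ((-3)·(-3) + (-1)·(-1) + (2)·(2) + (2)·(2) + (-1)·(-1) + (1)·(1)) / 5 = 20/5 = 4
  s[Y,Z] = ((-3)·(-0.3333) + (-1)·(0.6667) + (2)·(-0.3333) + (2)·(0.6667) + (-1)·(-1.3333) + (1)·(0.6667)) / 5 = 3/5 = 0.6
  s[Z,Z] = ((-0.3333)·(-0.3333) + (0.6667)·(0.6667) + (-0.3333)·(-0.3333) + (0.6667)·(0.6667) + (-1.3333)·(-1.3333) + (0.6667)·(0.6667)) / 5 = 3.3333/5 = 0.6667
  Sample standard deviations s_i = √(s[i,i]):
  s(X) = √(2.6667) = 1.633
  s(Y) = √(4) = 2
  s(Z) = √(0.6667) = 0.8165

Step 3 — r_{ij} = s_{ij} / (s_i · s_j):
  r[X,X] = 1 (diagonal).
  r[X,Y] = -1.2 / (1.633 · 2) = -1.2 / 3.266 = -0.3674
  r[X,Z] = 0.5333 / (1.633 · 0.8165) = 0.5333 / 1.3333 = 0.4
  r[Y,Y] = 1 (diagonal).
  r[Y,Z] = 0.6 / (2 · 0.8165) = 0.6 / 1.633 = 0.3674
  r[Z,Z] = 1 (diagonal).

R is symmetric with unit diagonal. Assembling:

R = [[1, -0.3674, 0.4],
 [-0.3674, 1, 0.3674],
 [0.4, 0.3674, 1]]


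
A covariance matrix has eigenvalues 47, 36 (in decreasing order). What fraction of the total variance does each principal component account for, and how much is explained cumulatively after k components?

Step 1 — total variance = trace(Sigma) = Σ λ_i = 47 + 36 = 83.

Step 2 — fraction explained by component i = λ_i / Σ λ:
  PC1: 47/83 = 0.5663
  PC2: 36/83 = 0.4337

Step 3 — cumulative fraction after k components = (λ_1 + ... + λ_k) / Σ λ:
  k = 1: 47/83 = 0.5663
  k = 2: (47 + 36)/83 = 83/83 = 1

Summary (fraction, with percent):

explained: PC1 0.5663 (56.63%), PC2 0.4337 (43.37%);  cumulative: 0.5663, 1


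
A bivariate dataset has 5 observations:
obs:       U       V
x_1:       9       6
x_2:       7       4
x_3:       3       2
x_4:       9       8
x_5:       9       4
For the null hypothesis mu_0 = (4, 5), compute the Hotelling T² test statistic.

Step 1 — sample mean vector:
  mean(U) = (9 + 7 + 3 + 9 + 9) / 5 = 37/5 = 7.4
  mean(V) = (6 + 4 + 2 + 8 + 4) / 5 = 24/5 = 4.8
  x̄ = (7.4, 4.8),  deviation x̄ - mu_0 = (7.4, 4.8) - (4, 5) = (3.4, -0.2).

Step 2 — sample covariance matrix, S[i,j] = (1/(n-1)) · Σ_k (x_{k,i} - mean_i) · (x_{k,j} - mean_j), divisor n-1 = 4:
  S[U,U] = ((1.6)·(1.6) + (-0.4)·(-0.4) + (-4.4)·(-4.4) + (1.6)·(1.6) + (1.6)·(1.6)) / 4 = 27.2/4 = 6.8
  S[U,V] = ((1.6)·(1.2) + (-0.4)·(-0.8) + (-4.4)·(-2.8) + (1.6)·(3.2) + (1.6)·(-0.8)) / 4 = 18.4/4 = 4.6
  S[V,V] = ((1.2)·(1.2) + (-0.8)·(-0.8) + (-2.8)·(-2.8) + (3.2)·(3.2) + (-0.8)·(-0.8)) / 4 = 20.8/4 = 5.2
  S = [[6.8, 4.6],
 [4.6, 5.2]].

Step 3 — invert S. det(S) = 6.8·5.2 - (4.6)² = 14.2.
  S^{-1} = (1/det) · [[d, -b], [-b, a]] = [[0.3662, -0.3239],
 [-0.3239, 0.4789]].

Step 4 — quadratic form (x̄ - mu_0)^T · S^{-1} · (x̄ - mu_0):
  S^{-1} · (x̄ - mu_0) = (1.3099, -1.1972),
  (x̄ - mu_0)^T · [...] = (3.4)·(1.3099) + (-0.2)·(-1.1972) = 4.693.

Step 5 — scale by n: T² = 5 · 4.693 = 23.4648.

T² ≈ 23.4648


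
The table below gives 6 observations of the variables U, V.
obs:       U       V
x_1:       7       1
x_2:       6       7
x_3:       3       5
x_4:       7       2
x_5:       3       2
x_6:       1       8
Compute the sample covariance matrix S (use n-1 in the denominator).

Step 1 — column means:
  mean(U) = (7 + 6 + 3 + 7 + 3 + 1) / 6 = 27/6 = 4.5
  mean(V) = (1 + 7 + 5 + 2 + 2 + 8) / 6 = 25/6 = 4.1667

Step 2 — sample covariance S[i,j] = (1/(n-1)) · Σ_k (x_{k,i} - mean_i) · (x_{k,j} - mean_j), with n-1 = 5.
  S[U,U] = ((2.5)·(2.5) + (1.5)·(1.5) + (-1.5)·(-1.5) + (2.5)·(2.5) + (-1.5)·(-1.5) + (-3.5)·(-3.5)) / 5 = 31.5/5 = 6.3
  S[U,V] = ((2.5)·(-3.1667) + (1.5)·(2.8333) + (-1.5)·(0.8333) + (2.5)·(-2.1667) + (-1.5)·(-2.1667) + (-3.5)·(3.8333)) / 5 = -20.5/5 = -4.1
  S[V,V] = ((-3.1667)·(-3.1667) + (2.8333)·(2.8333) + (0.8333)·(0.8333) + (-2.1667)·(-2.1667) + (-2.1667)·(-2.1667) + (3.8333)·(3.8333)) / 5 = 42.8333/5 = 8.5667

S is symmetric (S[j,i] = S[i,j]). Assembling:

S = [[6.3, -4.1],
 [-4.1, 8.5667]]


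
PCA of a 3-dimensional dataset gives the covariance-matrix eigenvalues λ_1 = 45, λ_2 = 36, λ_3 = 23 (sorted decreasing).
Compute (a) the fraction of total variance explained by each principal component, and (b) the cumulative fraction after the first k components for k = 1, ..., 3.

Step 1 — total variance = trace(Sigma) = Σ λ_i = 45 + 36 + 23 = 104.

Step 2 — fraction explained by component i = λ_i / Σ λ:
  PC1: 45/104 = 0.4327
  PC2: 36/104 = 0.3462
  PC3: 23/104 = 0.2212

Step 3 — cumulative fraction after k components = (λ_1 + ... + λ_k) / Σ λ:
  k = 1: 45/104 = 0.4327
  k = 2: (45 + 36)/104 = 81/104 = 0.7788
  k = 3: (45 + 36 + 23)/104 = 104/104 = 1

Summary (fraction, with percent):

explained: PC1 0.4327 (43.27%), PC2 0.3462 (34.62%), PC3 0.2212 (22.12%);  cumulative: 0.4327, 0.7788, 1


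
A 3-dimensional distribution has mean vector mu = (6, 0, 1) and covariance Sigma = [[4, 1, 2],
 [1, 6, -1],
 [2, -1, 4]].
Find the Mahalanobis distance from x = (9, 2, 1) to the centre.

Step 1 — centre the observation: (x - mu) = (3, 2, 0).

Step 2 — invert Sigma (cofactor / det for 3×3, or solve directly):
  Sigma^{-1} = [[0.3833, -0.1, -0.2167],
 [-0.1, 0.2, 0.1],
 [-0.2167, 0.1, 0.3833]].

Step 3 — form the quadratic (x - mu)^T · Sigma^{-1} · (x - mu):
  Sigma^{-1} · (x - mu) = (0.95, 0.1, -0.45).
  (x - mu)^T · [Sigma^{-1} · (x - mu)] = (3)·(0.95) + (2)·(0.1) + (0)·(-0.45) = 3.05.

Step 4 — take square root: d = √(3.05) ≈ 1.7464.

d(x, mu) = √(3.05) ≈ 1.7464


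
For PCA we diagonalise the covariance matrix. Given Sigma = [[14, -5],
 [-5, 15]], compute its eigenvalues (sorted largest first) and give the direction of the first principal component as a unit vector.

Step 1 — characteristic polynomial of 2×2 Sigma:
  det(Sigma - λI) = λ² - trace · λ + det = 0.
  trace = 14 + 15 = 29, det = 14·15 - (-5)² = 185.
Step 2 — discriminant:
  Δ = trace² - 4·det = 841 - 740 = 101.
Step 3 — eigenvalues:
  λ = (trace ± √Δ)/2 = (29 ± 10.0499)/2,
  λ_1 = 19.5249,  λ_2 = 9.4751.

Step 4 — unit eigenvector for λ_1: solve (Sigma - λ_1 I)v = 0. First row:
  (14 - 19.5249)·v_x + (-5)·v_y = 0, i.e. (-5.5249)·v_x + (-5)·v_y = 0,
  so v ∝ (b, λ_1 - a) = (-5, 5.5249); multiply by -1 so the first entry is positive: u = (5, -5.5249).
  ||u|| = √((5)² + (-5.5249)²) = √(55.5249) ≈ 7.4515,
  v_1 = u/||u|| ≈ (0.671, -0.7415) (||v_1|| = 1).

λ_1 = 19.5249,  λ_2 = 9.4751;  v_1 ≈ (0.671, -0.7415)


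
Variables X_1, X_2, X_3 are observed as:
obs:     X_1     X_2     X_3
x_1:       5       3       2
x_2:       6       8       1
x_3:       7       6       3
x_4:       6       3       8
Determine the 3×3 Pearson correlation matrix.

Step 1 — column means:
  mean(X_1) = (5 + 6 + 7 + 6) / 4 = 24/4 = 6
  mean(X_2) = (3 + 8 + 6 + 3) / 4 = 20/4 = 5
  mean(X_3) = (2 + 1 + 3 + 8) / 4 = 14/4 = 3.5

Step 2 — sample variances and covariances s[i,j] = (1/(n-1)) · Σ_k (x_{k,i} - mean_i) · (x_{k,j} - mean_j), with n-1 = 3:
  s[X_1,X_1] = ((-1)·(-1) + (0)·(0) + (1)·(1) + (0)·(0)) / 3 = 2/3 = 0.6667
  s[X_1,X_2] = ((-1)·(-2) + (0)·(3) + (1)·(1) + (0)·(-2)) / 3 = 3/3 = 1
  s[X_1,X_3] = ((-1)·(-1.5) + (0)·(-2.5) + (1)·(-0.5) + (0)·(4.5)) / 3 = 1/3 = 0.3333
  s[X_2,X_2] = ((-2)·(-2) + (3)·(3) + (1)·(1) + (-2)·(-2)) / 3 = 18/3 = 6
  s[X_2,X_3] = ((-2)·(-1.5) + (3)·(-2.5) + (1)·(-0.5) + (-2)·(4.5)) / 3 = -14/3 = -4.6667
  s[X_3,X_3] = ((-1.5)·(-1.5) + (-2.5)·(-2.5) + (-0.5)·(-0.5) + (4.5)·(4.5)) / 3 = 29/3 = 9.6667
  Sample standard deviations s_i = √(s[i,i]):
  s(X_1) = √(0.6667) = 0.8165
  s(X_2) = √(6) = 2.4495
  s(X_3) = √(9.6667) = 3.1091

Step 3 — r_{ij} = s_{ij} / (s_i · s_j):
  r[X_1,X_1] = 1 (diagonal).
  r[X_1,X_2] = 1 / (0.8165 · 2.4495) = 1 / 2 = 0.5
  r[X_1,X_3] = 0.3333 / (0.8165 · 3.1091) = 0.3333 / 2.5386 = 0.1313
  r[X_2,X_2] = 1 (diagonal).
  r[X_2,X_3] = -4.6667 / (2.4495 · 3.1091) = -4.6667 / 7.6158 = -0.6128
  r[X_3,X_3] = 1 (diagonal).

R is symmetric with unit diagonal. Assembling:

R = [[1, 0.5, 0.1313],
 [0.5, 1, -0.6128],
 [0.1313, -0.6128, 1]]
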